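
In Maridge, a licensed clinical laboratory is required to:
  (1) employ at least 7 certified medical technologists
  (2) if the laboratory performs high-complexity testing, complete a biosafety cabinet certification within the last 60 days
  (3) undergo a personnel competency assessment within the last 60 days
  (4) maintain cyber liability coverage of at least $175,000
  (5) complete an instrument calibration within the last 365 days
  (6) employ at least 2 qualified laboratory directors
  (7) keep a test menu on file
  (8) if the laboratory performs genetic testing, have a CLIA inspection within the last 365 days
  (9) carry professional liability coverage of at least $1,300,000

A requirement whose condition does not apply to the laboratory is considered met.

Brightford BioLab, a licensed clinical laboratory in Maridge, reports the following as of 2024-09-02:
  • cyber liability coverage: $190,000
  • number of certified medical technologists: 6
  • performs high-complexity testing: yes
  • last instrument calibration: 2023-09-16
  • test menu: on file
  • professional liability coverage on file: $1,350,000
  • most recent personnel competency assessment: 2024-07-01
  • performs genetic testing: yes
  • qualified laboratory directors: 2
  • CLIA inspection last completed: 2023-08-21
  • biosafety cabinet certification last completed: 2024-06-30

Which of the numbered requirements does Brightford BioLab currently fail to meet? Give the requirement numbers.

1, 2, 3, 8

1. certified medical technologists 6 < 7 → not met
2. condition 'performs high-complexity testing' holds; biosafety cabinet certification 64 days ago vs limit 60 → not met
3. personnel competency assessment 63 days ago vs limit 60 → not met
4. cyber liability coverage $190,000 ≥ $175,000 → met
5. instrument calibration 352 days ago vs limit 365 → met
6. qualified laboratory directors 2 ≥ 2 → met
7. test menu present → met
8. condition 'performs genetic testing' holds; CLIA inspection 378 days ago vs limit 365 → not met
9. professional liability coverage $1,350,000 ≥ $1,300,000 → met
Not met: 1, 2, 3, 8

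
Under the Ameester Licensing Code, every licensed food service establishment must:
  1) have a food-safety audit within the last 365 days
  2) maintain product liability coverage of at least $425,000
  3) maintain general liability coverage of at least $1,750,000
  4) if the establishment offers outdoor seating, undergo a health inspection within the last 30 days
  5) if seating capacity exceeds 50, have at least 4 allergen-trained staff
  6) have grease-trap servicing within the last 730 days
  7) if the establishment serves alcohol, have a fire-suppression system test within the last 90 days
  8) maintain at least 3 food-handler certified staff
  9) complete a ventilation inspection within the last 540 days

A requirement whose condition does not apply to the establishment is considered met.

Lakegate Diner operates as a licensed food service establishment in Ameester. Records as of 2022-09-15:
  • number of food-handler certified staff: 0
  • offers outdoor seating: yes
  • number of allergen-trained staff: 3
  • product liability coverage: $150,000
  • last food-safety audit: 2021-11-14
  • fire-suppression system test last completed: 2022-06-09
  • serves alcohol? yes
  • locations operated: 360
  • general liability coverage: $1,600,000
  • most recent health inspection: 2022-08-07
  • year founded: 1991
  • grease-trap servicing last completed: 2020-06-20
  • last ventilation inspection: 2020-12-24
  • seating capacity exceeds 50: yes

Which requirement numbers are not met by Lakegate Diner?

1. food-safety audit 305 days ago vs limit 365 → met
2. product liability coverage $150,000 < $425,000 → not met
3. general liability coverage $1,600,000 < $1,750,000 → not met
4. condition 'offers outdoor seating' holds; health inspection 39 days ago vs limit 30 → not met
5. condition 'seating capacity exceeds 50' holds; allergen-trained staff 3 < 4 → not met
6. grease-trap servicing 817 days ago vs limit 730 → not met
7. condition 'serves alcohol' holds; fire-suppression system test 98 days ago vs limit 90 → not met
8. food-handler certified staff 0 < 3 → not met
9. ventilation inspection 630 days ago vs limit 540 → not met
Not met: 2, 3, 4, 5, 6, 7, 8, 9

2, 3, 4, 5, 6, 7, 8, 9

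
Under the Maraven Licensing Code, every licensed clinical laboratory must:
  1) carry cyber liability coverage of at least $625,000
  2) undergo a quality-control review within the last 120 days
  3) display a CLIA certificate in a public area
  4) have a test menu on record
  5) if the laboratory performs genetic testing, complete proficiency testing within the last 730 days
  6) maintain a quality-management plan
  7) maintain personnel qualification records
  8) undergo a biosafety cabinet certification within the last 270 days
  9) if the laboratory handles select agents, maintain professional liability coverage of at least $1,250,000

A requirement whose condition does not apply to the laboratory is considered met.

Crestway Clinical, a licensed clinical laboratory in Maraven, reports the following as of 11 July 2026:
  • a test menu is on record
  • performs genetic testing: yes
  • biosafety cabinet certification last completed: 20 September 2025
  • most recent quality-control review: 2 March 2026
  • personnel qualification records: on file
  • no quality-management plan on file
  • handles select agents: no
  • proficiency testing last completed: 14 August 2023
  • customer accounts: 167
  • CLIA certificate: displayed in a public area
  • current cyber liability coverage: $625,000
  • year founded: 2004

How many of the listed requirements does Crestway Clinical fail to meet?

1. cyber liability coverage $625,000 ≥ $625,000 → met
2. quality-control review 131 days ago vs limit 120 → not met
3. CLIA certificate present → met
4. test menu present → met
5. condition 'performs genetic testing' holds; proficiency testing 1062 days ago vs limit 730 → not met
6. quality-management plan absent → not met
7. personnel qualification records present → met
8. biosafety cabinet certification 294 days ago vs limit 270 → not met
9. condition 'handles select agents' does not hold → requirement n/a → met
Not met: 4 of 9

4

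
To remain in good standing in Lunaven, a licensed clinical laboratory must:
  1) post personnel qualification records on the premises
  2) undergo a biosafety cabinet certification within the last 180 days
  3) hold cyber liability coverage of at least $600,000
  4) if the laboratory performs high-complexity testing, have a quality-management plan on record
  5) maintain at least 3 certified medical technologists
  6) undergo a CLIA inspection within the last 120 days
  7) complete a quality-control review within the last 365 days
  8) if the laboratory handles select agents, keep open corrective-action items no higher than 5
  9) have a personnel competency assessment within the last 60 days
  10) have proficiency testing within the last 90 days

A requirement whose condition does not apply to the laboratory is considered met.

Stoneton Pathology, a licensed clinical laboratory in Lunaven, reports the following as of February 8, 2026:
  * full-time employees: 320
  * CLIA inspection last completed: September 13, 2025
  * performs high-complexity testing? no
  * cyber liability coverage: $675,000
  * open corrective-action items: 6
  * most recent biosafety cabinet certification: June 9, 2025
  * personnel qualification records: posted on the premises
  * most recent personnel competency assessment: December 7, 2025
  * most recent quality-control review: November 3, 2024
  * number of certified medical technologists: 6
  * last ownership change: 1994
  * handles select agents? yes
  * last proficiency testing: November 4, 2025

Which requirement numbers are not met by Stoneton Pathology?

1. personnel qualification records present → met
2. biosafety cabinet certification 244 days ago vs limit 180 → not met
3. cyber liability coverage $675,000 ≥ $600,000 → met
4. condition 'performs high-complexity testing' does not hold → requirement n/a → met
5. certified medical technologists 6 ≥ 3 → met
6. CLIA inspection 148 days ago vs limit 120 → not met
7. quality-control review 462 days ago vs limit 365 → not met
8. condition 'handles select agents' holds; open corrective-action items 6 > 5 → not met
9. personnel competency assessment 63 days ago vs limit 60 → not met
10. proficiency testing 96 days ago vs limit 90 → not met
Not met: 2, 6, 7, 8, 9, 10

2, 6, 7, 8, 9, 10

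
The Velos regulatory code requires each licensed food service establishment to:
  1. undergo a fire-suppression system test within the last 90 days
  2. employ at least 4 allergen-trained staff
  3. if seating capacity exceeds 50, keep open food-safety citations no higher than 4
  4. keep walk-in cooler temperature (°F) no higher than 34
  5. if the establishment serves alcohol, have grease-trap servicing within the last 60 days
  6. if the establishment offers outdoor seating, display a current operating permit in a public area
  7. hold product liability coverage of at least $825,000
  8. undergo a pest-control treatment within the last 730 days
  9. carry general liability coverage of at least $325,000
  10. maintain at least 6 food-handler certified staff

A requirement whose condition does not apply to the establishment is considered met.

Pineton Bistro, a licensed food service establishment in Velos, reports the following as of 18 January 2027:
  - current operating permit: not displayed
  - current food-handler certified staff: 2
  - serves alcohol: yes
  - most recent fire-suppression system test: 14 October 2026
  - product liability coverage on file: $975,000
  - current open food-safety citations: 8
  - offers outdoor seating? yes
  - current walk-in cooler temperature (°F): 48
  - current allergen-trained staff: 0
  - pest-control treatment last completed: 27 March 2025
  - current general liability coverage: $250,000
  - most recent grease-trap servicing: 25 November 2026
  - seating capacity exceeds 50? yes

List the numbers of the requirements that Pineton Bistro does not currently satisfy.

1, 2, 3, 4, 6, 9, 10

1. fire-suppression system test 96 days ago vs limit 90 → not met
2. allergen-trained staff 0 < 4 → not met
3. condition 'seating capacity exceeds 50' holds; open food-safety citations 8 > 4 → not met
4. walk-in cooler temperature (°F) 48 > 34 → not met
5. condition 'serves alcohol' holds; grease-trap servicing 54 days ago vs limit 60 → met
6. condition 'offers outdoor seating' holds; current operating permit absent → not met
7. product liability coverage $975,000 ≥ $825,000 → met
8. pest-control treatment 662 days ago vs limit 730 → met
9. general liability coverage $250,000 < $325,000 → not met
10. food-handler certified staff 2 < 6 → not met
Not met: 1, 2, 3, 4, 6, 9, 10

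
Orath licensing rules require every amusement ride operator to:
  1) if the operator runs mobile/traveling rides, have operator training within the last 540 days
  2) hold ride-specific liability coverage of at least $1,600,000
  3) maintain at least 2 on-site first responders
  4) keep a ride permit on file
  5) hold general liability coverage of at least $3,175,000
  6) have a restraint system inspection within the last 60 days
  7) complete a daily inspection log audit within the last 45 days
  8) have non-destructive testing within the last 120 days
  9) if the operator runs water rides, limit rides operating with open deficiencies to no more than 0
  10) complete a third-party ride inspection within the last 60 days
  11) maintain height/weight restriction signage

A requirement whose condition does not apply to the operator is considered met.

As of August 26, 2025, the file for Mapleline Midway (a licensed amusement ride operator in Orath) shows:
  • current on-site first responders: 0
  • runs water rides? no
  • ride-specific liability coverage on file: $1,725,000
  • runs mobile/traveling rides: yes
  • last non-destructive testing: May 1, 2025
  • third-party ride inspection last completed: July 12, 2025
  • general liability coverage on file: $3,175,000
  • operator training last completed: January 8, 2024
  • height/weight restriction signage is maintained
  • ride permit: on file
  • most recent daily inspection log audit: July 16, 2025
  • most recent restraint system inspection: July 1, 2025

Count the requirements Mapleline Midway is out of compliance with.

2

1. condition 'runs mobile/traveling rides' holds; operator training 596 days ago vs limit 540 → not met
2. ride-specific liability coverage $1,725,000 ≥ $1,600,000 → met
3. on-site first responders 0 < 2 → not met
4. ride permit present → met
5. general liability coverage $3,175,000 ≥ $3,175,000 → met
6. restraint system inspection 56 days ago vs limit 60 → met
7. daily inspection log audit 41 days ago vs limit 45 → met
8. non-destructive testing 117 days ago vs limit 120 → met
9. condition 'runs water rides' does not hold → requirement n/a → met
10. third-party ride inspection 45 days ago vs limit 60 → met
11. height/weight restriction signage present → met
Not met: 2 of 11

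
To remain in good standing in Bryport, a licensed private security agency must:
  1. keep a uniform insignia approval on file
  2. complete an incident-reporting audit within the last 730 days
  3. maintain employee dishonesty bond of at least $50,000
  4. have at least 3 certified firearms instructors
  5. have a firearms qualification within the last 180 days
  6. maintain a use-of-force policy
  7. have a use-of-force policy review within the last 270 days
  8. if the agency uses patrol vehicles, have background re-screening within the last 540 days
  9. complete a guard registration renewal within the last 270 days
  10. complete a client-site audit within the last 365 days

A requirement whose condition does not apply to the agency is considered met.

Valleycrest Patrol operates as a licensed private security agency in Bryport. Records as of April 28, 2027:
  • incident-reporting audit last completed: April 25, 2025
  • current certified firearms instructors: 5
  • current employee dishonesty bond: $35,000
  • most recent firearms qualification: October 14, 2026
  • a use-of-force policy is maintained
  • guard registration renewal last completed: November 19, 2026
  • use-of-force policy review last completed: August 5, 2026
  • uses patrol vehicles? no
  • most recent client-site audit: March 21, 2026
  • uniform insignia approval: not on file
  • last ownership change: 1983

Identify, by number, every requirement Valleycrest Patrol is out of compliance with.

1. uniform insignia approval absent → not met
2. incident-reporting audit 733 days ago vs limit 730 → not met
3. employee dishonesty bond $35,000 < $50,000 → not met
4. certified firearms instructors 5 ≥ 3 → met
5. firearms qualification 196 days ago vs limit 180 → not met
6. use-of-force policy present → met
7. use-of-force policy review 266 days ago vs limit 270 → met
8. condition 'uses patrol vehicles' does not hold → requirement n/a → met
9. guard registration renewal 160 days ago vs limit 270 → met
10. client-site audit 403 days ago vs limit 365 → not met
Not met: 1, 2, 3, 5, 10

1, 2, 3, 5, 10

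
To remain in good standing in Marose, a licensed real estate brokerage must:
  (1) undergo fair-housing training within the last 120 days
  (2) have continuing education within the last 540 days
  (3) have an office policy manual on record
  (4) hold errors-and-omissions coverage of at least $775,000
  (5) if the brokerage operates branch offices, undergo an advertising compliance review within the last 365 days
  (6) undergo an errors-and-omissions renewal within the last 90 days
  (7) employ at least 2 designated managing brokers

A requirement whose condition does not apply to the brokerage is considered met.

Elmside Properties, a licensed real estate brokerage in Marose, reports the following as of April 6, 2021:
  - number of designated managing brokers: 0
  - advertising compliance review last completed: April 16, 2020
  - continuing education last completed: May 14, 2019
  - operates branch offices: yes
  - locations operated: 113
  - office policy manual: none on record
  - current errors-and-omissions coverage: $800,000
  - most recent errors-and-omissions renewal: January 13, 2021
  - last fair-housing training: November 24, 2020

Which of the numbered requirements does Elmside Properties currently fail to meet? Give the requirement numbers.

1, 2, 3, 7

1. fair-housing training 133 days ago vs limit 120 → not met
2. continuing education 693 days ago vs limit 540 → not met
3. office policy manual absent → not met
4. errors-and-omissions coverage $800,000 ≥ $775,000 → met
5. condition 'operates branch offices' holds; advertising compliance review 355 days ago vs limit 365 → met
6. errors-and-omissions renewal 83 days ago vs limit 90 → met
7. designated managing brokers 0 < 2 → not met
Not met: 1, 2, 3, 7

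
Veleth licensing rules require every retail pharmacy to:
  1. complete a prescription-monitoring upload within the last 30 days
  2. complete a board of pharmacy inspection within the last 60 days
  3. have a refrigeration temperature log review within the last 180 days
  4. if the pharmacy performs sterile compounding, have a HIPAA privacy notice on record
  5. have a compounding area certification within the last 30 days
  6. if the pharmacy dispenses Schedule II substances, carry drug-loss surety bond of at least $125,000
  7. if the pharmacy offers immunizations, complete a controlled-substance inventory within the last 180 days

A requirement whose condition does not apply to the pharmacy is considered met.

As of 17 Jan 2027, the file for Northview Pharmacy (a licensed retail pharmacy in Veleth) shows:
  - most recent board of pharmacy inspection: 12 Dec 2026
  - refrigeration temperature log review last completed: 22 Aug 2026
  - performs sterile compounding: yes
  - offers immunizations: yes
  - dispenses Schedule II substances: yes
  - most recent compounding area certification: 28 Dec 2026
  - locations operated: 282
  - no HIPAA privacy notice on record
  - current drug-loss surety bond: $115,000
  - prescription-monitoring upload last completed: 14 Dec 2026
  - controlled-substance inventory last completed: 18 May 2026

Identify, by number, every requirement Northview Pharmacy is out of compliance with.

1. prescription-monitoring upload 34 days ago vs limit 30 → not met
2. board of pharmacy inspection 36 days ago vs limit 60 → met
3. refrigeration temperature log review 148 days ago vs limit 180 → met
4. condition 'performs sterile compounding' holds; HIPAA privacy notice absent → not met
5. compounding area certification 20 days ago vs limit 30 → met
6. condition 'dispenses Schedule II substances' holds; drug-loss surety bond $115,000 < $125,000 → not met
7. condition 'offers immunizations' holds; controlled-substance inventory 244 days ago vs limit 180 → not met
Not met: 1, 4, 6, 7

1, 4, 6, 7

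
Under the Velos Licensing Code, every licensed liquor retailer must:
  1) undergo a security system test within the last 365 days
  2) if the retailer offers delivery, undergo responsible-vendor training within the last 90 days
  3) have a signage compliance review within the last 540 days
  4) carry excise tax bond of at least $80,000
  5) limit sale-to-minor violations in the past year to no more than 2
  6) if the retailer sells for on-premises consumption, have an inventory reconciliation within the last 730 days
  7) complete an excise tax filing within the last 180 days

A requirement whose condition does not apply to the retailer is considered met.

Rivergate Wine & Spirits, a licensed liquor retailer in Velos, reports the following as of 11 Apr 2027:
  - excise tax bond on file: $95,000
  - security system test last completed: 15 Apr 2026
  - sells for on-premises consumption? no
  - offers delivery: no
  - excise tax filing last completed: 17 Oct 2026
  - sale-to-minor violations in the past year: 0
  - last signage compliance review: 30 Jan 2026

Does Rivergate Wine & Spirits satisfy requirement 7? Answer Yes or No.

7. excise tax filing 176 days ago vs limit 180 → met

Yes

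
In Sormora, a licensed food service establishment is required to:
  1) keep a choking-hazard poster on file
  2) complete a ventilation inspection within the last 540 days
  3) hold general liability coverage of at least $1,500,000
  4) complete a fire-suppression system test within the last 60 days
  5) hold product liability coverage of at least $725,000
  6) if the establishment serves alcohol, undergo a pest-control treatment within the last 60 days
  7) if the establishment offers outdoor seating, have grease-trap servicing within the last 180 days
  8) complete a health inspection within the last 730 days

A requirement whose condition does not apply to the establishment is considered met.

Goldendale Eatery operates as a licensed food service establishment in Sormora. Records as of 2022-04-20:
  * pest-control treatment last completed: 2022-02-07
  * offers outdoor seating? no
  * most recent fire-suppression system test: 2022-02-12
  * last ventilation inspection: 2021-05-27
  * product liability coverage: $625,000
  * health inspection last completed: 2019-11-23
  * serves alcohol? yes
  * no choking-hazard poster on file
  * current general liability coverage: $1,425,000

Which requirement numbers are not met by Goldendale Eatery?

1, 3, 4, 5, 6, 8

1. choking-hazard poster absent → not met
2. ventilation inspection 328 days ago vs limit 540 → met
3. general liability coverage $1,425,000 < $1,500,000 → not met
4. fire-suppression system test 67 days ago vs limit 60 → not met
5. product liability coverage $625,000 < $725,000 → not met
6. condition 'serves alcohol' holds; pest-control treatment 72 days ago vs limit 60 → not met
7. condition 'offers outdoor seating' does not hold → requirement n/a → met
8. health inspection 879 days ago vs limit 730 → not met
Not met: 1, 3, 4, 5, 6, 8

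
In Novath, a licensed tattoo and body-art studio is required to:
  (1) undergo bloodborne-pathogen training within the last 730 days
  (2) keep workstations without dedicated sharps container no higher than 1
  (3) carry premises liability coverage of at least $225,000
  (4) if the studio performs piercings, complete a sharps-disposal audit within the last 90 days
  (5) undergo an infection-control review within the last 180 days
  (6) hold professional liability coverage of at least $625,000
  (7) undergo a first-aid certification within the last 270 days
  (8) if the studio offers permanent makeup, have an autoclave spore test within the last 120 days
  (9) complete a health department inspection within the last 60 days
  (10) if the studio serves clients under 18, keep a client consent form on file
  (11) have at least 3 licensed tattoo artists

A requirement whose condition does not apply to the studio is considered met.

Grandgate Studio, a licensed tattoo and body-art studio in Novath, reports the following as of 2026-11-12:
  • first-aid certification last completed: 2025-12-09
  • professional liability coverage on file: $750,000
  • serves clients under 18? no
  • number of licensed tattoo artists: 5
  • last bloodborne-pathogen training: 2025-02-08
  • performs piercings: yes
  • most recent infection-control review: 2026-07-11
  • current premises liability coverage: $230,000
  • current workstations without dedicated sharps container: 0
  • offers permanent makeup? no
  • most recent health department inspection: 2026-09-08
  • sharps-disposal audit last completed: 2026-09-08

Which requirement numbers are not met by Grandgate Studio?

1. bloodborne-pathogen training 642 days ago vs limit 730 → met
2. workstations without dedicated sharps container 0 ≤ 1 → met
3. premises liability coverage $230,000 ≥ $225,000 → met
4. condition 'performs piercings' holds; sharps-disposal audit 65 days ago vs limit 90 → met
5. infection-control review 124 days ago vs limit 180 → met
6. professional liability coverage $750,000 ≥ $625,000 → met
7. first-aid certification 338 days ago vs limit 270 → not met
8. condition 'offers permanent makeup' does not hold → requirement n/a → met
9. health department inspection 65 days ago vs limit 60 → not met
10. condition 'serves clients under 18' does not hold → requirement n/a → met
11. licensed tattoo artists 5 ≥ 3 → met
Not met: 7, 9

7, 9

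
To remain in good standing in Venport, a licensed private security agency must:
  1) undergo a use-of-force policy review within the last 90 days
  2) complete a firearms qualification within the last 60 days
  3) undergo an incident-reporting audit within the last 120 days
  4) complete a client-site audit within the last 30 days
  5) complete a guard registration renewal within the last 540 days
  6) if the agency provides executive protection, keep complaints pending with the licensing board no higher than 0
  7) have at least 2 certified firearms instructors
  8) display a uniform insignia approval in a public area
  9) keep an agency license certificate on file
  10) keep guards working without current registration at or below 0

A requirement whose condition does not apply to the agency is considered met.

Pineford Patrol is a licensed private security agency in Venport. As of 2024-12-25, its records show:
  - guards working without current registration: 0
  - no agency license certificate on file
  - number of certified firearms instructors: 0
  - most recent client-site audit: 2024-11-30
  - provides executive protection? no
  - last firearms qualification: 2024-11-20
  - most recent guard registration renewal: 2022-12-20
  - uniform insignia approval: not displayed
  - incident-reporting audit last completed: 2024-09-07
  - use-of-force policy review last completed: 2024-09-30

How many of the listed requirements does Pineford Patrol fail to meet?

1. use-of-force policy review 86 days ago vs limit 90 → met
2. firearms qualification 35 days ago vs limit 60 → met
3. incident-reporting audit 109 days ago vs limit 120 → met
4. client-site audit 25 days ago vs limit 30 → met
5. guard registration renewal 736 days ago vs limit 540 → not met
6. condition 'provides executive protection' does not hold → requirement n/a → met
7. certified firearms instructors 0 < 2 → not met
8. uniform insignia approval absent → not met
9. agency license certificate absent → not met
10. guards working without current registration 0 ≤ 0 → met
Not met: 4 of 10

4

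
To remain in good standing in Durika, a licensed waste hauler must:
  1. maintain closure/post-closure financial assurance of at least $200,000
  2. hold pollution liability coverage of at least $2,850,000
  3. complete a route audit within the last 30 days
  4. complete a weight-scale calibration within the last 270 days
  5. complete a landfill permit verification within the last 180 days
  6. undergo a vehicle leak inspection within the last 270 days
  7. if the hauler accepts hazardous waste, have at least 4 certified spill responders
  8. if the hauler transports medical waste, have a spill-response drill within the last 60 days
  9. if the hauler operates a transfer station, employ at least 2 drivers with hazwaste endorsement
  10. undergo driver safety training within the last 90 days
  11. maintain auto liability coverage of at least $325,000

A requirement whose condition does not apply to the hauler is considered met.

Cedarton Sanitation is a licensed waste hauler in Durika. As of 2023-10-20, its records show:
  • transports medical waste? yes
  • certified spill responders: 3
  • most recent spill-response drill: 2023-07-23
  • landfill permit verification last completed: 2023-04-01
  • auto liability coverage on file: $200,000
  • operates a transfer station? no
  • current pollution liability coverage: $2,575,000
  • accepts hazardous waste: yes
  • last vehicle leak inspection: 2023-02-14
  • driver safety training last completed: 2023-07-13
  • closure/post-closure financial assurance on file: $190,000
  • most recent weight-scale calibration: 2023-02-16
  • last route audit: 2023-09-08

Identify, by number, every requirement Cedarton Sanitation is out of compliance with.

1, 2, 3, 5, 7, 8, 10, 11

1. closure/post-closure financial assurance $190,000 < $200,000 → not met
2. pollution liability coverage $2,575,000 < $2,850,000 → not met
3. route audit 42 days ago vs limit 30 → not met
4. weight-scale calibration 246 days ago vs limit 270 → met
5. landfill permit verification 202 days ago vs limit 180 → not met
6. vehicle leak inspection 248 days ago vs limit 270 → met
7. condition 'accepts hazardous waste' holds; certified spill responders 3 < 4 → not met
8. condition 'transports medical waste' holds; spill-response drill 89 days ago vs limit 60 → not met
9. condition 'operates a transfer station' does not hold → requirement n/a → met
10. driver safety training 99 days ago vs limit 90 → not met
11. auto liability coverage $200,000 < $325,000 → not met
Not met: 1, 2, 3, 5, 7, 8, 10, 11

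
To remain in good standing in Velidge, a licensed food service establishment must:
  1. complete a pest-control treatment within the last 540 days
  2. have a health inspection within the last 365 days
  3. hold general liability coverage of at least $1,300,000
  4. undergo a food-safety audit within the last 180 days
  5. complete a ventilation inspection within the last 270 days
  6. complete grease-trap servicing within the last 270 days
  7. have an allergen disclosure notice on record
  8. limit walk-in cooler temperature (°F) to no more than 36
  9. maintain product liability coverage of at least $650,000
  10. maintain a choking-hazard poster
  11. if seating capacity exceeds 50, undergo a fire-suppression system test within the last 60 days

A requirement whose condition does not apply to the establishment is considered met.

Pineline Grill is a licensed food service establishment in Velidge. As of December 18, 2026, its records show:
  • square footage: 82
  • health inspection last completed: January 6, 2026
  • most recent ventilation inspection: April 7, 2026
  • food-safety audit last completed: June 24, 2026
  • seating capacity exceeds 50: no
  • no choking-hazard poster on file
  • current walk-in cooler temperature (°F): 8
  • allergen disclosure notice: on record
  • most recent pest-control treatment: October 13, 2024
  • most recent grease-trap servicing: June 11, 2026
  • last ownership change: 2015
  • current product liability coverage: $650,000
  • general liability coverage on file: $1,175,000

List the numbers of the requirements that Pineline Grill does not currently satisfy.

1, 3, 10

1. pest-control treatment 796 days ago vs limit 540 → not met
2. health inspection 346 days ago vs limit 365 → met
3. general liability coverage $1,175,000 < $1,300,000 → not met
4. food-safety audit 177 days ago vs limit 180 → met
5. ventilation inspection 255 days ago vs limit 270 → met
6. grease-trap servicing 190 days ago vs limit 270 → met
7. allergen disclosure notice present → met
8. walk-in cooler temperature (°F) 8 ≤ 36 → met
9. product liability coverage $650,000 ≥ $650,000 → met
10. choking-hazard poster absent → not met
11. condition 'seating capacity exceeds 50' does not hold → requirement n/a → met
Not met: 1, 3, 10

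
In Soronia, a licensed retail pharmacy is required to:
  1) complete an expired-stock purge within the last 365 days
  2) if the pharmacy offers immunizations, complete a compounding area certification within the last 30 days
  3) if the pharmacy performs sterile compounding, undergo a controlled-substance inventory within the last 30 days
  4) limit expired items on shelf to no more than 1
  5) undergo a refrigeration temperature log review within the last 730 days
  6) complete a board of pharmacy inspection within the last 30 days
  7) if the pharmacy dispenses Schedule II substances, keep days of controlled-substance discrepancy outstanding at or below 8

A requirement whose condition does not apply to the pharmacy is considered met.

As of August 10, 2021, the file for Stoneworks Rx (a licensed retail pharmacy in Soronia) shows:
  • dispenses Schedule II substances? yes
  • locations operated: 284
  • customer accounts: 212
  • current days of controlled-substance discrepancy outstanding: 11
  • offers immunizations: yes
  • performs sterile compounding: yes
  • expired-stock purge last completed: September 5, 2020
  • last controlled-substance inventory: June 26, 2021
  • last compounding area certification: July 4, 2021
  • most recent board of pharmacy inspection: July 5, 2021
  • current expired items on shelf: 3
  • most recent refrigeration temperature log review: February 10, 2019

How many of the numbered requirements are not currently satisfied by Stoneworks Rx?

1. expired-stock purge 339 days ago vs limit 365 → met
2. condition 'offers immunizations' holds; compounding area certification 37 days ago vs limit 30 → not met
3. condition 'performs sterile compounding' holds; controlled-substance inventory 45 days ago vs limit 30 → not met
4. expired items on shelf 3 > 1 → not met
5. refrigeration temperature log review 912 days ago vs limit 730 → not met
6. board of pharmacy inspection 36 days ago vs limit 30 → not met
7. condition 'dispenses Schedule II substances' holds; days of controlled-substance discrepancy outstanding 11 > 8 → not met
Not met: 6 of 7

6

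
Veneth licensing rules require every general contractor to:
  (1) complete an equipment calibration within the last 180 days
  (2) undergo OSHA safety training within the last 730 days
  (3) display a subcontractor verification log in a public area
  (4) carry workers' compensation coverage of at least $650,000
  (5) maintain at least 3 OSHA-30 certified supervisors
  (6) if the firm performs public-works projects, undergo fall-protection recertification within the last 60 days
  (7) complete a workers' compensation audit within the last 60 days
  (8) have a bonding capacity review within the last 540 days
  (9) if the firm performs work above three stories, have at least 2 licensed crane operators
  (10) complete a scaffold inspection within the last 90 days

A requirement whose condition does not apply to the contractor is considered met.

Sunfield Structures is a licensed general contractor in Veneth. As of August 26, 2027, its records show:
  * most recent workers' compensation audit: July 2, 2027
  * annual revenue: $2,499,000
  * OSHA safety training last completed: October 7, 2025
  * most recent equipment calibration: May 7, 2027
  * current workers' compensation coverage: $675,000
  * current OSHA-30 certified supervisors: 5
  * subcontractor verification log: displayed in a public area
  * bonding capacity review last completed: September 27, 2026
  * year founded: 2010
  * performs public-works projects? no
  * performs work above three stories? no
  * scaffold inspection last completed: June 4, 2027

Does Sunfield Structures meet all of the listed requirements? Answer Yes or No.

1. equipment calibration 111 days ago vs limit 180 → met
2. OSHA safety training 688 days ago vs limit 730 → met
3. subcontractor verification log present → met
4. workers' compensation coverage $675,000 ≥ $650,000 → met
5. OSHA-30 certified supervisors 5 ≥ 3 → met
6. condition 'performs public-works projects' does not hold → requirement n/a → met
7. workers' compensation audit 55 days ago vs limit 60 → met
8. bonding capacity review 333 days ago vs limit 540 → met
9. condition 'performs work above three stories' does not hold → requirement n/a → met
10. scaffold inspection 83 days ago vs limit 90 → met
All met.

Yes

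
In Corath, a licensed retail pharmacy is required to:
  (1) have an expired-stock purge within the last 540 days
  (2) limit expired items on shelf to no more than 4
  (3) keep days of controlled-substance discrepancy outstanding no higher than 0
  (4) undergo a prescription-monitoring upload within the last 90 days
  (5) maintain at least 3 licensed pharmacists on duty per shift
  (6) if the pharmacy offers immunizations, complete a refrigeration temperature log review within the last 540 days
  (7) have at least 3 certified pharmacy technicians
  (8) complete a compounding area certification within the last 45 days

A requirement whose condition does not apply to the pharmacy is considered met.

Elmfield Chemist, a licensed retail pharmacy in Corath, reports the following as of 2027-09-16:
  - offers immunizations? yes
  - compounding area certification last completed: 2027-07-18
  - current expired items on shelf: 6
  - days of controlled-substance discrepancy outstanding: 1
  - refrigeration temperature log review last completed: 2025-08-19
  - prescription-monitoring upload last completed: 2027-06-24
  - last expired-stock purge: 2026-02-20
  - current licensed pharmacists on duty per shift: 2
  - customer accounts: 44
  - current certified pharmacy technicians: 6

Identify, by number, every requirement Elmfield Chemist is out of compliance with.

1, 2, 3, 5, 6, 8

1. expired-stock purge 573 days ago vs limit 540 → not met
2. expired items on shelf 6 > 4 → not met
3. days of controlled-substance discrepancy outstanding 1 > 0 → not met
4. prescription-monitoring upload 84 days ago vs limit 90 → met
5. licensed pharmacists on duty per shift 2 < 3 → not met
6. condition 'offers immunizations' holds; refrigeration temperature log review 758 days ago vs limit 540 → not met
7. certified pharmacy technicians 6 ≥ 3 → met
8. compounding area certification 60 days ago vs limit 45 → not met
Not met: 1, 2, 3, 5, 6, 8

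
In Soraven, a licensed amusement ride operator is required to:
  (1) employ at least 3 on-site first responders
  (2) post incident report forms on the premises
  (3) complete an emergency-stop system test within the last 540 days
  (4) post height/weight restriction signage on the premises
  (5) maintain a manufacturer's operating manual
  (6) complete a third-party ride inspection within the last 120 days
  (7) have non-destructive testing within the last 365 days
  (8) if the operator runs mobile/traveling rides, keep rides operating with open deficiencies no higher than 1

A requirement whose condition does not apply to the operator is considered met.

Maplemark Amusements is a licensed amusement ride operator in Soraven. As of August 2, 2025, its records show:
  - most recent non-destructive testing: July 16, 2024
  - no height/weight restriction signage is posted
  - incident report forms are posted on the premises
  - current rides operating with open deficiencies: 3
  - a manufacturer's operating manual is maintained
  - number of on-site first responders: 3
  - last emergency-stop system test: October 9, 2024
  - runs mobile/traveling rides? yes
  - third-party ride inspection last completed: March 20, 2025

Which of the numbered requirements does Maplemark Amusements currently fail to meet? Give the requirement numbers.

1. on-site first responders 3 ≥ 3 → met
2. incident report forms present → met
3. emergency-stop system test 297 days ago vs limit 540 → met
4. height/weight restriction signage absent → not met
5. manufacturer's operating manual present → met
6. third-party ride inspection 135 days ago vs limit 120 → not met
7. non-destructive testing 382 days ago vs limit 365 → not met
8. condition 'runs mobile/traveling rides' holds; rides operating with open deficiencies 3 > 1 → not met
Not met: 4, 6, 7, 8

4, 6, 7, 8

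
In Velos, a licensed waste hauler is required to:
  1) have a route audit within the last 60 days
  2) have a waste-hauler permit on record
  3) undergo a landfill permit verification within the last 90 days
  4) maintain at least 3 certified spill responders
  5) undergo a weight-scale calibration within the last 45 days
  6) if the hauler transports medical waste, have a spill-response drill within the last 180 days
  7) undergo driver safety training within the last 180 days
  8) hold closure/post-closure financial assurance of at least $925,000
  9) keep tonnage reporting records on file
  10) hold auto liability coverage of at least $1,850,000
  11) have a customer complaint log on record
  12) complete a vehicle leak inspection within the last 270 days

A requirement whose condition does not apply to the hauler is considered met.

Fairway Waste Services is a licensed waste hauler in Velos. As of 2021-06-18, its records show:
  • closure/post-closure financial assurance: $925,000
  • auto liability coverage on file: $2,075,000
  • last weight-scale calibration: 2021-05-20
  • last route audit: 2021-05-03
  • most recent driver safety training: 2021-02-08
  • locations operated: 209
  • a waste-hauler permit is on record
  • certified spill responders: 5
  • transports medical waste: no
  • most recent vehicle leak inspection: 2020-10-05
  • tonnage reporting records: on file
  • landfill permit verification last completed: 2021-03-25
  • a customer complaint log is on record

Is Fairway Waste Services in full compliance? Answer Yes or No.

Yes

1. route audit 46 days ago vs limit 60 → met
2. waste-hauler permit present → met
3. landfill permit verification 85 days ago vs limit 90 → met
4. certified spill responders 5 ≥ 3 → met
5. weight-scale calibration 29 days ago vs limit 45 → met
6. condition 'transports medical waste' does not hold → requirement n/a → met
7. driver safety training 130 days ago vs limit 180 → met
8. closure/post-closure financial assurance $925,000 ≥ $925,000 → met
9. tonnage reporting records present → met
10. auto liability coverage $2,075,000 ≥ $1,850,000 → met
11. customer complaint log present → met
12. vehicle leak inspection 256 days ago vs limit 270 → met
All met.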